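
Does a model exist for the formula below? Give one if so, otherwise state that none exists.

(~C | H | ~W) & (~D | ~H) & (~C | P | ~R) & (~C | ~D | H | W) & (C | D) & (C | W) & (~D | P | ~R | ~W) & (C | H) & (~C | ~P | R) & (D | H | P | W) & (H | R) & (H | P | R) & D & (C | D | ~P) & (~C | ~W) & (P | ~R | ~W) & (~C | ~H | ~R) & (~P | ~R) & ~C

UNSATISFIABLE

Case C = True:
  Clause (~C) is falsified — contradiction.
Case C = False:
  (C | D) forces D = True.
  (~D | ~H) forces H = False.
  Clause (C | H) is falsified — contradiction.
Both cases fail, so the formula is unsatisfiable.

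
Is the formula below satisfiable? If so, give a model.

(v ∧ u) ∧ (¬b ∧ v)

u = True, b = False, v = True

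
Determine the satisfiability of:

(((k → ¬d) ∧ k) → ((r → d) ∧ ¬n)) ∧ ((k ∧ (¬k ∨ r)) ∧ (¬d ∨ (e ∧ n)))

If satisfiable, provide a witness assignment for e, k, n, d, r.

e = True, k = True, n = True, d = True, r = True

  ((k → ¬d) ∧ k) → ((r → d) ∧ ¬n) = True
    (k → ¬d) ∧ k = False
      k → ¬d = False
        ¬d = False
    (r → d) ∧ ¬n = False
      r → d = True
      ¬n = False
  (k ∧ (¬k ∨ r)) ∧ (¬d ∨ (e ∧ n)) = True
    k ∧ (¬k ∨ r) = True
      ¬k ∨ r = True
        ¬k = False
    ¬d ∨ (e ∧ n) = True
      ¬d = False
      e ∧ n = True
Both conjuncts True, so the formula holds.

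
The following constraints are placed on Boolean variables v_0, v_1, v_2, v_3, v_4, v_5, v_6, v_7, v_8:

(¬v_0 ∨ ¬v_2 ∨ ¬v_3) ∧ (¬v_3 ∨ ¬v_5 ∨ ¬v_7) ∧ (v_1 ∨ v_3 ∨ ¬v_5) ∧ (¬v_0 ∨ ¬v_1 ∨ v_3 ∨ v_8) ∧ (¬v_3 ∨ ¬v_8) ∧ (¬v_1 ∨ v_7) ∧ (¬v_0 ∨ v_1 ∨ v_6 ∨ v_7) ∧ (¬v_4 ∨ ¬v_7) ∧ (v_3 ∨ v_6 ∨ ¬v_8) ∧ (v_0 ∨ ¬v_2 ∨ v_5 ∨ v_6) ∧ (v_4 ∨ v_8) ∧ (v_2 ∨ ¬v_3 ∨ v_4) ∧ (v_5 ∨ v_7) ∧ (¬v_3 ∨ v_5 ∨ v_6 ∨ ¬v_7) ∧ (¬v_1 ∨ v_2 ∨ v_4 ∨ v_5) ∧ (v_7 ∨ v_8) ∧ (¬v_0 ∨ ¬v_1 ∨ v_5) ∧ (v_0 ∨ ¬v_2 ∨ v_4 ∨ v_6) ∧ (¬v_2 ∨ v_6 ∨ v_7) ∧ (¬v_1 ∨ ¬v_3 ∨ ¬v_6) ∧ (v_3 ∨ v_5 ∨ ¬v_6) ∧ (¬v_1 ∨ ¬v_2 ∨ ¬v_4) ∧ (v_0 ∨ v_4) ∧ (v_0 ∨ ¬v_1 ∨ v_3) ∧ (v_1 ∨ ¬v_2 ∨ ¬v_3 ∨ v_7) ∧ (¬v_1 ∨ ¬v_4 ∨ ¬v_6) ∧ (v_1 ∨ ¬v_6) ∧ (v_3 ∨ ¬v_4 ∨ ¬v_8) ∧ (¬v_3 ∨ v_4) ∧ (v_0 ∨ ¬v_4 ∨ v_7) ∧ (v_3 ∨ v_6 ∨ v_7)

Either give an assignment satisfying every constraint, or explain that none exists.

v_0 = True, v_1 = True, v_2 = False, v_3 = False, v_4 = False, v_5 = True, v_6 = True, v_7 = True, v_8 = True

Set v_0 = True.
Set v_1 = True.
  then (¬v_1 ∨ v_7) forces v_7 = True.
  then (¬v_4 ∨ ¬v_7) forces v_4 = False.
  then (v_4 ∨ v_8) forces v_8 = True.
  then (¬v_0 ∨ ¬v_1 ∨ v_5) forces v_5 = True.
  then (¬v_3 ∨ v_4) forces v_3 = False.
  then (v_3 ∨ v_6 ∨ ¬v_8) forces v_6 = True.
Set v_2 = False.
All clauses satisfied.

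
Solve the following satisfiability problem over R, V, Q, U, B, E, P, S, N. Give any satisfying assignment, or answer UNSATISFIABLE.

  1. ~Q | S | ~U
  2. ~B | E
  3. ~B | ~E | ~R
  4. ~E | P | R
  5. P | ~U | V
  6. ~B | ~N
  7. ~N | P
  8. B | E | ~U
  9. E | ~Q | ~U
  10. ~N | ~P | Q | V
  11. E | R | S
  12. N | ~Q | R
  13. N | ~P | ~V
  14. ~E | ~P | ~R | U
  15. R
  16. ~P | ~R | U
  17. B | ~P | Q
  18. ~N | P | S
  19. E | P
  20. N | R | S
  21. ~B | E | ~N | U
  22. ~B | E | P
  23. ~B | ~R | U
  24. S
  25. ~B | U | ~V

Unit clause (R) forces R = True.
Unit clause (S) forces S = True.
Set V = True.
Set Q = False.
Set U = False.
  then (~P | ~R | U) forces P = False.
  then (E | P) forces E = True.
  then (~B | ~R | U) forces B = False.
  then (~N | P) forces N = False.
All clauses satisfied.

R: True, V: True, Q: False, U: False, B: False, E: True, P: False, S: True, N: False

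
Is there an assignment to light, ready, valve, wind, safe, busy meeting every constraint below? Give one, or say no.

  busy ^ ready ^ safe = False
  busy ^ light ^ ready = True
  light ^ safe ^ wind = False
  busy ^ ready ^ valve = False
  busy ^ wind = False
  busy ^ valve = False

light: False, ready: False, valve: True, wind: True, safe: True, busy: True

busy ^ ready ^ safe = T ^ F ^ T = False ✓
busy ^ light ^ ready = T ^ F ^ F = True ✓
light ^ safe ^ wind = F ^ T ^ T = False ✓
busy ^ ready ^ valve = T ^ F ^ T = False ✓
busy ^ wind = T ^ T = False ✓
busy ^ valve = T ^ T = False ✓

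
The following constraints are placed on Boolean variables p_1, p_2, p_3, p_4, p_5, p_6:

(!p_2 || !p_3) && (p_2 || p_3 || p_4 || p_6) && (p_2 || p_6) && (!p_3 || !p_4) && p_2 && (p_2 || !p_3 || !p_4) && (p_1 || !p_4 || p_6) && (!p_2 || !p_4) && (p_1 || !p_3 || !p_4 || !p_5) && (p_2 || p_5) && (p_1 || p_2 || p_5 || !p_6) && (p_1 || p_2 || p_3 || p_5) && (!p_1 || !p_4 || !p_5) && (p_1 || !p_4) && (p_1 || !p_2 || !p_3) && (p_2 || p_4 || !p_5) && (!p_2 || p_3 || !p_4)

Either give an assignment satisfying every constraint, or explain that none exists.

Unit clause (p_2) forces p_2 = True.
In (!p_2 || !p_4) only !p_4 is left, so p_4 = False.
In (!p_2 || !p_3) only !p_3 is left, so p_3 = False.
Set p_1 = False.
Set p_5 = False.
Set p_6 = False.
All clauses satisfied.

p_1: False, p_2: True, p_3: False, p_4: False, p_5: False, p_6: False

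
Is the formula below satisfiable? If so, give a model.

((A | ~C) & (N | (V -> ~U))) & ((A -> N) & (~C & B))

C: False, A: True, N: True, B: True, U: True, V: True

  (A | ~C) & (N | (V -> ~U)) = True
    A | ~C = True
      ~C = True
    N | (V -> ~U) = True
      V -> ~U = False
        ~U = False
  (A -> N) & (~C & B) = True
    A -> N = True
    ~C & B = True
      ~C = True
Both conjuncts True, so the formula holds.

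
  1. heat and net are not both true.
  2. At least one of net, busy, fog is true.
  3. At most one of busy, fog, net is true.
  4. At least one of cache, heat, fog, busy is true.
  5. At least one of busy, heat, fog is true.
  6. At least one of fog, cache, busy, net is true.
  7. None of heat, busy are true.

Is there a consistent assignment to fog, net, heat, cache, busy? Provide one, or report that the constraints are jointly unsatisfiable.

fog=T; net=F; heat=F; cache=F; busy=F

  (1) heat=F, net=F — not both ✓
  (2) {net, busy, fog}: 1 true — at least one ✓
  (3) {busy, fog, net}: 1 true — at most one ✓
  (4) {cache, heat, fog, busy}: 1 true — at least one ✓
  (5) {busy, heat, fog}: 1 true — at least one ✓
  (6) {fog, cache, busy, net}: 1 true — at least one ✓
  (7) {heat, busy}: 0 true — none ✓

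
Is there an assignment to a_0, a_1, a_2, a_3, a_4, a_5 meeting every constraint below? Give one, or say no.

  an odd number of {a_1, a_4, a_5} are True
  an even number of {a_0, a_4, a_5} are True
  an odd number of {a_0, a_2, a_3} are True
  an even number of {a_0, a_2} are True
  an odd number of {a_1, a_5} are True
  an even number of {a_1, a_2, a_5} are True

a_0=T, a_1=F, a_2=T, a_3=T, a_4=F, a_5=T

{a_1, a_4, a_5}: 1 true → odd ✓
{a_0, a_4, a_5}: 2 true → even ✓
{a_0, a_2, a_3}: 3 true → odd ✓
{a_0, a_2}: 2 true → even ✓
{a_1, a_5}: 1 true → odd ✓
{a_1, a_2, a_5}: 2 true → even ✓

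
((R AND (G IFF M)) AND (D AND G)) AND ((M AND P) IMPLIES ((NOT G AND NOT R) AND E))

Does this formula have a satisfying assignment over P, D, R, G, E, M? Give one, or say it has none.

P: False, D: True, R: True, G: True, E: False, M: True

  (R AND (G IFF M)) AND (D AND G) = True
    R AND (G IFF M) = True
      G IFF M = True
    D AND G = True
  (M AND P) IMPLIES ((NOT G AND NOT R) AND E) = True
    M AND P = False
    (NOT G AND NOT R) AND E = False
      NOT G AND NOT R = False
        NOT G = False
        NOT R = False
Both conjuncts True, so the formula holds.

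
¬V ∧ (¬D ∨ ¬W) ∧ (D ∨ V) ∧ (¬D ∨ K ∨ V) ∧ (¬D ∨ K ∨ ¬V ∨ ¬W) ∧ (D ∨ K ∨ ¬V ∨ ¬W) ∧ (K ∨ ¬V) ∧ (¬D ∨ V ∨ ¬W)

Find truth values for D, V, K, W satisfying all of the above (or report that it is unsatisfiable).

D=T, V=F, K=T, W=F

Unit clause (¬V) forces V = False.
In (D ∨ V) only D is left, so D = True.
In (¬D ∨ K ∨ V) only K is left, so K = True.
In (¬D ∨ V ∨ ¬W) only ¬W is left, so W = False.
All clauses satisfied.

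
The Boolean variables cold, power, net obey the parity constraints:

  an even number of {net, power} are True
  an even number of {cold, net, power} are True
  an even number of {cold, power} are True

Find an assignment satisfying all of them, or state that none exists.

cold: False, power: False, net: False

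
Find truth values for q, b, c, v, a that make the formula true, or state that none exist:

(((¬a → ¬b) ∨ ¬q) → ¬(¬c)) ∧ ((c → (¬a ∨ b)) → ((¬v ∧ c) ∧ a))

q: False, b: False, c: True, v: True, a: True

  ((¬a → ¬b) ∨ ¬q) → ¬(¬c) = True
    (¬a → ¬b) ∨ ¬q = True
      ¬a → ¬b = True
        ¬a = False
        ¬b = True
      ¬q = True
    ¬(¬c) = True
      ¬c = False
  (c → (¬a ∨ b)) → ((¬v ∧ c) ∧ a) = True
    c → (¬a ∨ b) = False
      ¬a ∨ b = False
        ¬a = False
    (¬v ∧ c) ∧ a = False
      ¬v ∧ c = False
        ¬v = False
Both conjuncts True, so the formula holds.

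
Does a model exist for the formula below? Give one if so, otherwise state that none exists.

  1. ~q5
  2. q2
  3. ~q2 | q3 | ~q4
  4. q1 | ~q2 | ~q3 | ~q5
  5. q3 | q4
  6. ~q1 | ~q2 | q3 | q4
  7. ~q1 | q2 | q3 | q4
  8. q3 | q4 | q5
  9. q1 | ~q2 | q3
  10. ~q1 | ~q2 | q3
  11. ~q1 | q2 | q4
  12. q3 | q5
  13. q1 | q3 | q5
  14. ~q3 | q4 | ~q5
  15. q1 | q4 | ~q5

Unit clause (~q5) forces q5 = False.
Unit clause (q2) forces q2 = True.
In (q3 | q5) only q3 is left, so q3 = True.
Set q1 = True.
Set q4 = False.
All clauses satisfied.

q1: True, q2: True, q3: True, q4: False, q5: False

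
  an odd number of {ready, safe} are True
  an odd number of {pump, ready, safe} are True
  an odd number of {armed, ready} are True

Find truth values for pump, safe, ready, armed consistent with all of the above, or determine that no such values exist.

pump = False; safe = True; ready = False; armed = True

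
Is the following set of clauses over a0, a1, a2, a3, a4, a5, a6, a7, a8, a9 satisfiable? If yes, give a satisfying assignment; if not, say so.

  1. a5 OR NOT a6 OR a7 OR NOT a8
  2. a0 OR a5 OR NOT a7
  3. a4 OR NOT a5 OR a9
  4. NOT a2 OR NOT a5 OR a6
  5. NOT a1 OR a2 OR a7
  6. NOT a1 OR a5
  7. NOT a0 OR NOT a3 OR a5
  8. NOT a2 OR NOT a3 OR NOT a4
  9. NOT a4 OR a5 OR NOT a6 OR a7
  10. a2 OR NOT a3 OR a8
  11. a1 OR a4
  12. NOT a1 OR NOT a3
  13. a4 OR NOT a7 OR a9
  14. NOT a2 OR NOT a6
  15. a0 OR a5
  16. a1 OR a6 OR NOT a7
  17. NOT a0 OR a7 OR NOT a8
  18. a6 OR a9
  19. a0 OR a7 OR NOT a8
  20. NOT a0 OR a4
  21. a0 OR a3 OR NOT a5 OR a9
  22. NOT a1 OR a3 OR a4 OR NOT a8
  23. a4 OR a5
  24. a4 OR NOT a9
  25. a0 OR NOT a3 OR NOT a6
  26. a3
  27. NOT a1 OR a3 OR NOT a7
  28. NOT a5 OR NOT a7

UNSATISFIABLE

Case a5 = True:
  (a3) forces a3 = True.
  (NOT a1 OR NOT a3) forces a1 = False.
  (a1 OR a4) forces a4 = True.
  (NOT a2 OR NOT a3 OR NOT a4) forces a2 = False.
  (a2 OR NOT a3 OR a8) forces a8 = True.
  (NOT a5 OR NOT a7) forces a7 = False.
  (NOT a0 OR a7 OR NOT a8) forces a0 = False.
  Clause (a0 OR a7 OR NOT a8) is falsified — contradiction.
Case a5 = False:
  (NOT a1 OR a5) forces a1 = False.
  (a1 OR a4) forces a4 = True.
  (a0 OR a5) forces a0 = True.
  (NOT a0 OR NOT a3 OR a5) forces a3 = False.
  Clause (a3) is falsified — contradiction.
Both cases fail, so the formula is unsatisfiable.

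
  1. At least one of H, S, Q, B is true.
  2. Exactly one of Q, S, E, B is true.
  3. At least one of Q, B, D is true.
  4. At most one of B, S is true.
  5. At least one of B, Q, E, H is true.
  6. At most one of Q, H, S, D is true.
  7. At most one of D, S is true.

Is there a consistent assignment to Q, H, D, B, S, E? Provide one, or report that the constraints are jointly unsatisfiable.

Q = False, H = False, D = True, B = True, S = False, E = False

  (1) {H, S, Q, B}: 1 true — at least one ✓
  (2) {Q, S, E, B}: 1 true — exactly one ✓
  (3) {Q, B, D}: 2 true — at least one ✓
  (4) {B, S}: 1 true — at most one ✓
  (5) {B, Q, E, H}: 1 true — at least one ✓
  (6) {Q, H, S, D}: 1 true — at most one ✓
  (7) {D, S}: 1 true — at most one ✓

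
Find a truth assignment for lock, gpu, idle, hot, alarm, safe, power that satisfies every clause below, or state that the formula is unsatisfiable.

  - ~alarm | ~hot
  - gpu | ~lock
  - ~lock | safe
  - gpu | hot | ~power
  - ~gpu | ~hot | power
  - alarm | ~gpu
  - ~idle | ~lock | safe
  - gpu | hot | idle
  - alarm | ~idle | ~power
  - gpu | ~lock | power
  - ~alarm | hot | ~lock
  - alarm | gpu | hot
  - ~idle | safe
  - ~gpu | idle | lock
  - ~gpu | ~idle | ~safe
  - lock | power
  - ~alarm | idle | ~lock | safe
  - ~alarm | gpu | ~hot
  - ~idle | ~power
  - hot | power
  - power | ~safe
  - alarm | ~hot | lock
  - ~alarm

Case alarm = True:
  Clause (~alarm) is falsified — contradiction.
Case alarm = False:
  (alarm | ~gpu) forces gpu = False.
  (gpu | ~lock) forces lock = False.
  (alarm | gpu | hot) forces hot = True.
  Clause (alarm | ~hot | lock) is falsified — contradiction.
Both cases fail, so the formula is unsatisfiable.

The formula is unsatisfiable.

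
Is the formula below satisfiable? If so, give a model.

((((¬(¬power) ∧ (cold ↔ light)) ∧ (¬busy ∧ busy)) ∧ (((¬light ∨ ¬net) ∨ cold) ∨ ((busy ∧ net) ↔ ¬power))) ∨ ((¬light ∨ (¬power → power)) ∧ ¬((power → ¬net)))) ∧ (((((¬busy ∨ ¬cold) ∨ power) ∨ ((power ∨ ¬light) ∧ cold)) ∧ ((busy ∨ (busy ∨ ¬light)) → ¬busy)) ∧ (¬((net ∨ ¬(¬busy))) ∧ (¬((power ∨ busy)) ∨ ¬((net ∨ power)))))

Case power = True: the conjunct ¬((power ∨ busy)) ∨ ¬((net ∨ power)) becomes ¬True ∨ ¬True = False.
Case power = False: the conjunct (((¬(¬power) ∧ (cold ↔ light)) ∧ (¬busy ∧ busy)) ∧ (((¬light ∨ ¬net) ∨ cold) ∨ ((busy ∧ net) ↔ ¬power))) ∨ ((¬light ∨ (¬power → power)) ∧ ¬((power → ¬net))) becomes (False ∧ (((¬light ∨ ¬net) ∨ cold) ∨ (busy ∧ net))) ∨ (¬light ∧ False) = False.
Both cases fail — unsatisfiable.

Unsatisfiable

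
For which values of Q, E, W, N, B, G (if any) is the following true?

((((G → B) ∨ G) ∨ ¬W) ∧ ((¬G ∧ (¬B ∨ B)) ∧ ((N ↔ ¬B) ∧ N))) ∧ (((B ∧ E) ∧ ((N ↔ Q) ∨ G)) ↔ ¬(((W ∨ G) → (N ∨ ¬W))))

Q = False, E = False, W = True, N = True, B = False, G = False

  (((G → B) ∨ G) ∨ ¬W) ∧ ((¬G ∧ (¬B ∨ B)) ∧ ((N ↔ ¬B) ∧ N)) = True
    ((G → B) ∨ G) ∨ ¬W = True
      (G → B) ∨ G = True
        G → B = True
      ¬W = False
    (¬G ∧ (¬B ∨ B)) ∧ ((N ↔ ¬B) ∧ N) = True
      ¬G ∧ (¬B ∨ B) = True
        ¬G = True
        ¬B ∨ B = True
          ¬B = True
      (N ↔ ¬B) ∧ N = True
        N ↔ ¬B = True
          ¬B = True
  ((B ∧ E) ∧ ((N ↔ Q) ∨ G)) ↔ ¬(((W ∨ G) → (N ∨ ¬W))) = True
    (B ∧ E) ∧ ((N ↔ Q) ∨ G) = False
      B ∧ E = False
      (N ↔ Q) ∨ G = False
        N ↔ Q = False
    ¬(((W ∨ G) → (N ∨ ¬W))) = False
      (W ∨ G) → (N ∨ ¬W) = True
        W ∨ G = True
        N ∨ ¬W = True
          ¬W = False
Both conjuncts True, so the formula holds.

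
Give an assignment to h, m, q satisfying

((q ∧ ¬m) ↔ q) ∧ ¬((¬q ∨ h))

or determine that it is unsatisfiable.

h=F, m=F, q=T

  (q ∧ ¬m) ↔ q = True
    q ∧ ¬m = True
      ¬m = True
  ¬((¬q ∨ h)) = True
    ¬q ∨ h = False
      ¬q = False
Both conjuncts True, so the formula holds.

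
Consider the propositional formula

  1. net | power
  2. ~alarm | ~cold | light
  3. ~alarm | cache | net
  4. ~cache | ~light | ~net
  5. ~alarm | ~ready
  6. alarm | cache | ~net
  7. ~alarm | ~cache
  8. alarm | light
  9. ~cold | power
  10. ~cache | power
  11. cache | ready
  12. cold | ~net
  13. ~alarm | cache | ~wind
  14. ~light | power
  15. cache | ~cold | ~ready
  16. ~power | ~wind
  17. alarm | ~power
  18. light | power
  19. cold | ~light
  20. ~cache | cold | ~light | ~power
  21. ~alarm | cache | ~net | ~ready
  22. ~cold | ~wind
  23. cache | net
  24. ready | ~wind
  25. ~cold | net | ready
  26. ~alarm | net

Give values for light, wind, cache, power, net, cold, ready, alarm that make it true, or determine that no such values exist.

UNSATISFIABLE

Case alarm = True:
  (~alarm | ~ready) forces ready = False.
  (~alarm | ~cache) forces cache = False.
  Clause (cache | ready) is falsified — contradiction.
Case alarm = False:
  (alarm | light) forces light = True.
  (~light | power) forces power = True.
  Clause (alarm | ~power) is falsified — contradiction.
Both cases fail, so the formula is unsatisfiable.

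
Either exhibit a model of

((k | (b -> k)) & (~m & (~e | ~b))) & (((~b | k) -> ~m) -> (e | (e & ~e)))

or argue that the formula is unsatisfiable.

k=F, m=F, b=F, e=T

  (k | (b -> k)) & (~m & (~e | ~b)) = True
    k | (b -> k) = True
      b -> k = True
    ~m & (~e | ~b) = True
      ~m = True
      ~e | ~b = True
        ~e = False
        ~b = True
  ((~b | k) -> ~m) -> (e | (e & ~e)) = True
    (~b | k) -> ~m = True
      ~b | k = True
        ~b = True
      ~m = True
    e | (e & ~e) = True
      e & ~e = False
        ~e = False
Both conjuncts True, so the formula holds.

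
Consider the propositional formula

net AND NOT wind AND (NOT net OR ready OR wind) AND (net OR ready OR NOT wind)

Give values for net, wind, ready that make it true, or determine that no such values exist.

Unit clause (net) forces net = True.
Unit clause (NOT wind) forces wind = False.
In (NOT net OR ready OR wind) only ready is left, so ready = True.
Check each clause:
  (net): net holds.
  (NOT wind): NOT wind holds.
  (NOT net OR ready OR wind): ready holds.
  (net OR ready OR NOT wind): net holds.
All clauses satisfied.

net: True, wind: False, ready: True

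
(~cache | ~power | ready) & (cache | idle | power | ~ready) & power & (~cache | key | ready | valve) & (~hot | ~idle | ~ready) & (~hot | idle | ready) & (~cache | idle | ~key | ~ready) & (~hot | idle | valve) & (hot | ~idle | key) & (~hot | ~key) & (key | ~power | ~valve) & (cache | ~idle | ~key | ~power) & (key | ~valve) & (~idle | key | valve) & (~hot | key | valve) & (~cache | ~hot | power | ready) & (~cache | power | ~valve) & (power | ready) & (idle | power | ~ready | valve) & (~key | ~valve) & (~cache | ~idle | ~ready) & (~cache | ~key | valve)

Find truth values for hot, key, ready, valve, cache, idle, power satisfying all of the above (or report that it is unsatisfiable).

hot = False, key = True, ready = False, valve = False, cache = False, idle = False, power = True

Unit clause (power) forces power = True.
Try hot = True:
  (~hot | ~key) forces key = False.
  (key | ~power | ~valve) forces valve = False.
  clause (~hot | key | valve) is falsified — backtrack.
So hot = False.
Set key = True.
  then (~key | ~valve) forces valve = False.
  then (~cache | ~key | valve) forces cache = False.
  then (cache | ~idle | ~key | ~power) forces idle = False.
Set ready = False.
All clauses satisfied.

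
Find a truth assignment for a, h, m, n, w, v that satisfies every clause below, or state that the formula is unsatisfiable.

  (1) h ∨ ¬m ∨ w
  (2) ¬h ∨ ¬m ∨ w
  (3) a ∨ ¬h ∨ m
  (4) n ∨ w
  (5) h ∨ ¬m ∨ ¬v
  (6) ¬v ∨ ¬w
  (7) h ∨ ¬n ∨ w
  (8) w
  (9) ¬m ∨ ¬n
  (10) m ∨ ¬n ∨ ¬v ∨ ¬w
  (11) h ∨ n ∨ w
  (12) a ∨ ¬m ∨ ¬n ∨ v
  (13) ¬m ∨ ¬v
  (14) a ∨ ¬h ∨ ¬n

Unit clause (w) forces w = True.
In (¬v ∨ ¬w) only ¬v is left, so v = False.
Set a = False.
Set h = False.
Set m = True.
  then (¬m ∨ ¬n) forces n = False.
All clauses satisfied.

a=F, h=F, m=T, n=F, w=T, v=F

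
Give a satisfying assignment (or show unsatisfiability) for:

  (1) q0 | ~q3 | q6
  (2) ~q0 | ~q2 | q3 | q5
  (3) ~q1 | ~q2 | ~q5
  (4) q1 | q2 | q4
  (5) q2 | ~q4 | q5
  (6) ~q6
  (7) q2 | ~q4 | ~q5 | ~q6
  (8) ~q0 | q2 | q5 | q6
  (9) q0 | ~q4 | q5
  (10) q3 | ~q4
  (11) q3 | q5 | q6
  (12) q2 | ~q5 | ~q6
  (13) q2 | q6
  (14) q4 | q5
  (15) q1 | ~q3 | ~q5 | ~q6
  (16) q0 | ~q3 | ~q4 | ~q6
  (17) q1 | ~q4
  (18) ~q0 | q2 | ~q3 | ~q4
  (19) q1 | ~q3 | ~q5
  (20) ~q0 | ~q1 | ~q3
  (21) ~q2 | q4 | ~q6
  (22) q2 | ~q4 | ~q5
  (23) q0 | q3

Unit clause (~q6) forces q6 = False.
In (q2 | q6) only q2 is left, so q2 = True.
Try q0 = False:
  (q0 | ~q3 | q6) forces q3 = False.
  clause (q0 | q3) is falsified — backtrack.
So q0 = True.
Set q1 = False.
  then (q1 | ~q4) forces q4 = False.
  then (q4 | q5) forces q5 = True.
  then (q1 | ~q3 | ~q5) forces q3 = False.
All clauses satisfied.

q0 = True, q1 = False, q2 = True, q3 = False, q4 = False, q5 = True, q6 = False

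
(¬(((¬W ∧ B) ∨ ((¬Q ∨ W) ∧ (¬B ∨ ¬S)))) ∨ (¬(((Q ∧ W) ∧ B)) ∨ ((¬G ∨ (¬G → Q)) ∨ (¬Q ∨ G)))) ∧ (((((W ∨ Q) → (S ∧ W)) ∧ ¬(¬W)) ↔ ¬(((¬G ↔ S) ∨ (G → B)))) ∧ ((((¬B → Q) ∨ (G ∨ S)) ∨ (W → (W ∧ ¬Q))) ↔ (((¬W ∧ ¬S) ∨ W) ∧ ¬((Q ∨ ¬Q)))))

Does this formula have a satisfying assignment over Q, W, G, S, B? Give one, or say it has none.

Unsatisfiable

The conjunct (((¬B → Q) ∨ (G ∨ S)) ∨ (W → (W ∧ ¬Q))) ↔ (((¬W ∧ ¬S) ∨ W) ∧ ¬((Q ∨ ¬Q))) is unsatisfiable on its own:
  Q = True: this becomes (True ∨ ¬W) ↔ (((¬W ∧ ¬S) ∨ W) ∧ False) = False.
  Q = False: simplifies to ¬(((B ∨ (G ∨ S)) ∨ (W → W))).
    W = True: this becomes ¬(((B ∨ (G ∨ S)) ∨ True)) = False.
    W = False: this becomes ¬(((B ∨ (G ∨ S)) ∨ True)) = False.
So the whole conjunction is unsatisfiable.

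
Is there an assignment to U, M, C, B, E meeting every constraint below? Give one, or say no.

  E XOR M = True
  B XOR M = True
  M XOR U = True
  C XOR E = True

U = False, M = True, C = True, B = False, E = False

E XOR M = F XOR T = True ✓
B XOR M = F XOR T = True ✓
M XOR U = T XOR F = True ✓
C XOR E = T XOR F = True ✓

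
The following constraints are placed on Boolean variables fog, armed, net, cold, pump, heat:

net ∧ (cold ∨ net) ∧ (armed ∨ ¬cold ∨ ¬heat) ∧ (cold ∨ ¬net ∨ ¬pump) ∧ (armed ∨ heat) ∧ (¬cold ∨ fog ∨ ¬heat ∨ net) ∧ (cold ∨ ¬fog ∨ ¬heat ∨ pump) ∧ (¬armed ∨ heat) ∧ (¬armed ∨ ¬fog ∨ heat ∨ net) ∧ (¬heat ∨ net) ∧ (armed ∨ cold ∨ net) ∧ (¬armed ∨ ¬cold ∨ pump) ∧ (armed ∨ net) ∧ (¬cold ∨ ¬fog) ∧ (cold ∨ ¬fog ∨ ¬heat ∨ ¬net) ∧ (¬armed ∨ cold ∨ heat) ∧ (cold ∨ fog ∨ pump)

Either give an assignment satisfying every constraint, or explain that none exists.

Unit clause (net) forces net = True.
Try fog = True:
  (¬cold ∨ ¬fog) forces cold = False.
  (cold ∨ ¬net ∨ ¬pump) forces pump = False.
  (cold ∨ ¬fog ∨ ¬heat ∨ pump) forces heat = False.
  (armed ∨ heat) forces armed = True.
  clause (¬armed ∨ heat) is falsified — backtrack.
So fog = False.
Set armed = True.
  then (¬armed ∨ heat) forces heat = True.
Set cold = True.
  then (¬armed ∨ ¬cold ∨ pump) forces pump = True.
All clauses satisfied.

fog: False; armed: True; net: True; cold: True; pump: True; heat: True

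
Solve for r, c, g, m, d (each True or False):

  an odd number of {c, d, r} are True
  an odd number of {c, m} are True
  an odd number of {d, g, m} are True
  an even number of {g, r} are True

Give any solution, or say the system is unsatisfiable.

Adding constraints 1, 2, 3, 4 mod 2: every variable appears an even number of times on the left, so the left side is 0.
But the right sides sum to 1 (mod 2). 0 ≠ 1 — the system is inconsistent.

No satisfying assignment exists.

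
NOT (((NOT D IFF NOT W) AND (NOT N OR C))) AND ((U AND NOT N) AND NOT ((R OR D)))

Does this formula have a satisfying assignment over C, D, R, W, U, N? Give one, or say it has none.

C: False, D: False, R: False, W: True, U: True, N: False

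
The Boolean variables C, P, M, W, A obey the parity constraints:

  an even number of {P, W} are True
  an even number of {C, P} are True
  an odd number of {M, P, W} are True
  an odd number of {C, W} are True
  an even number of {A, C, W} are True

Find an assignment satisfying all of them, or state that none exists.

No satisfying assignment exists.

Adding constraints 1, 2, 4 mod 2: every variable appears an even number of times on the left, so the left side is 0.
But the right sides sum to 1 (mod 2). 0 ≠ 1 — the system is inconsistent.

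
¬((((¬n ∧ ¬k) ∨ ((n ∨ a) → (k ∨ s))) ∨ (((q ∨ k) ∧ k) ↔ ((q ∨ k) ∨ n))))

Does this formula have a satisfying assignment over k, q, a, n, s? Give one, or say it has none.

k: False; q: False; a: True; n: True; s: False

  ¬((((¬n ∧ ¬k) ∨ ((n ∨ a) → (k ∨ s))) ∨ (((q ∨ k) ∧ k) ↔ ((q ∨ k) ∨ n)))) = True
    ((¬n ∧ ¬k) ∨ ((n ∨ a) → (k ∨ s))) ∨ (((q ∨ k) ∧ k) ↔ ((q ∨ k) ∨ n)) = False
      (¬n ∧ ¬k) ∨ ((n ∨ a) → (k ∨ s)) = False
        ¬n ∧ ¬k = False
          ¬n = False
          ¬k = True
        (n ∨ a) → (k ∨ s) = False
          n ∨ a = True
          k ∨ s = False
      ((q ∨ k) ∧ k) ↔ ((q ∨ k) ∨ n) = False
        (q ∨ k) ∧ k = False
          q ∨ k = False
        (q ∨ k) ∨ n = True
          q ∨ k = False
The formula evaluates to True.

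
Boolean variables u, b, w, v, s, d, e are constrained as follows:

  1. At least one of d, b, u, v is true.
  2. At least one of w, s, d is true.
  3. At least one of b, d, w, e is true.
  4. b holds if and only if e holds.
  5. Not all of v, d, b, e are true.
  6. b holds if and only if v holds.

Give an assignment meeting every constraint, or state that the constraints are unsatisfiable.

u = False, b = False, w = True, v = False, s = False, d = True, e = False

  (1) {d, b, u, v}: 1 true — at least one ✓
  (2) {w, s, d}: 2 true — at least one ✓
  (3) {b, d, w, e}: 2 true — at least one ✓
  (4) b=F, e=F — same ✓
  (5) {v, d, b, e}: 1/4 true — not all ✓
  (6) b=F, v=F — same ✓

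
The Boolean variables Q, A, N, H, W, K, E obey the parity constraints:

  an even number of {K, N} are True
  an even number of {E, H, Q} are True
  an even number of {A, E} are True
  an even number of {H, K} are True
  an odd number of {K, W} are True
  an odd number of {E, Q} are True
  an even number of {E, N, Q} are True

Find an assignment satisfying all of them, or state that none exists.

Q = False, A = True, N = True, H = True, W = False, K = True, E = True

{K, N}: 2 true → even ✓
{E, H, Q}: 2 true → even ✓
{A, E}: 2 true → even ✓
{H, K}: 2 true → even ✓
{K, W}: 1 true → odd ✓
{E, Q}: 1 true → odd ✓
{E, N, Q}: 2 true → even ✓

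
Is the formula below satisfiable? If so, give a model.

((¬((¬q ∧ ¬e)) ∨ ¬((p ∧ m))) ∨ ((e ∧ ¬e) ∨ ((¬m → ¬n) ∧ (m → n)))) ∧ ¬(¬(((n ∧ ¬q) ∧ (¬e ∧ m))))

m = True, p = True, e = False, n = True, q = False

  (¬((¬q ∧ ¬e)) ∨ ¬((p ∧ m))) ∨ ((e ∧ ¬e) ∨ ((¬m → ¬n) ∧ (m → n))) = True
    ¬((¬q ∧ ¬e)) ∨ ¬((p ∧ m)) = False
      ¬((¬q ∧ ¬e)) = False
        ¬q ∧ ¬e = True
          ¬q = True
          ¬e = True
      ¬((p ∧ m)) = False
        p ∧ m = True
    (e ∧ ¬e) ∨ ((¬m → ¬n) ∧ (m → n)) = True
      e ∧ ¬e = False
        ¬e = True
      (¬m → ¬n) ∧ (m → n) = True
        ¬m → ¬n = True
          ¬m = False
          ¬n = False
        m → n = True
  ¬(¬(((n ∧ ¬q) ∧ (¬e ∧ m)))) = True
    ¬(((n ∧ ¬q) ∧ (¬e ∧ m))) = False
      (n ∧ ¬q) ∧ (¬e ∧ m) = True
        n ∧ ¬q = True
          ¬q = True
        ¬e ∧ m = True
          ¬e = True
Both conjuncts True, so the formula holds.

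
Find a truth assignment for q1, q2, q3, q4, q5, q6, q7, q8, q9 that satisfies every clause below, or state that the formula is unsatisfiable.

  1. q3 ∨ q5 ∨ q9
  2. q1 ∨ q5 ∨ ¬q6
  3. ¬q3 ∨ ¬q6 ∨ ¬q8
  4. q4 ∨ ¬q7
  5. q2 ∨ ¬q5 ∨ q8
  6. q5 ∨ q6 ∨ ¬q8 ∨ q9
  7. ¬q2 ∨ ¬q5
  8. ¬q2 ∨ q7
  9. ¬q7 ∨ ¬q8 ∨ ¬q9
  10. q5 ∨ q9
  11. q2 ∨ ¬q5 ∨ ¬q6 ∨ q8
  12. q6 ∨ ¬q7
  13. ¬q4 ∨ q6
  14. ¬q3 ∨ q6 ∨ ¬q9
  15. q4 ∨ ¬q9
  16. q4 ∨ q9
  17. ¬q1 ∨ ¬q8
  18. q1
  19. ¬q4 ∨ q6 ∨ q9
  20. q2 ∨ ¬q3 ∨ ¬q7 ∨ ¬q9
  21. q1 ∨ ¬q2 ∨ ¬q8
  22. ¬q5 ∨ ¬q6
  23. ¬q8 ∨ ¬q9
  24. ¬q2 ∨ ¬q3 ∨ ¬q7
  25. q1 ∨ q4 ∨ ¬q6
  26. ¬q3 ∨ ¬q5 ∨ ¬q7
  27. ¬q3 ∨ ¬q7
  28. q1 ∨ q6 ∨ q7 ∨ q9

q1 = True, q2 = True, q3 = False, q4 = True, q5 = False, q6 = True, q7 = True, q8 = False, q9 = True

Unit clause (q1) forces q1 = True.
In (¬q1 ∨ ¬q8) only ¬q8 is left, so q8 = False.
Set q2 = True.
  then (¬q2 ∨ ¬q5) forces q5 = False.
  then (¬q2 ∨ q7) forces q7 = True.
  then (q5 ∨ q9) forces q9 = True.
  then (q6 ∨ ¬q7) forces q6 = True.
  then (q4 ∨ ¬q9) forces q4 = True.
  then (¬q2 ∨ ¬q3 ∨ ¬q7) forces q3 = False.
All clauses satisfied.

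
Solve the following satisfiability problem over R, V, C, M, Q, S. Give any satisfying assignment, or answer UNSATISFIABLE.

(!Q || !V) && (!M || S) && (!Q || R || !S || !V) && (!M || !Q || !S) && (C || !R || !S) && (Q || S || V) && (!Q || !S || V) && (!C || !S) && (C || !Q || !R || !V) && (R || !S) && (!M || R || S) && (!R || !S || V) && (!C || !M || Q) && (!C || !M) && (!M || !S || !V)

Set R = False.
  then (R || !S) forces S = False.
  then (!M || R || S) forces M = False.
Set V = False.
  then (Q || S || V) forces Q = True.
Set C = True.
All clauses satisfied.

R=F, V=F, C=T, M=F, Q=T, S=F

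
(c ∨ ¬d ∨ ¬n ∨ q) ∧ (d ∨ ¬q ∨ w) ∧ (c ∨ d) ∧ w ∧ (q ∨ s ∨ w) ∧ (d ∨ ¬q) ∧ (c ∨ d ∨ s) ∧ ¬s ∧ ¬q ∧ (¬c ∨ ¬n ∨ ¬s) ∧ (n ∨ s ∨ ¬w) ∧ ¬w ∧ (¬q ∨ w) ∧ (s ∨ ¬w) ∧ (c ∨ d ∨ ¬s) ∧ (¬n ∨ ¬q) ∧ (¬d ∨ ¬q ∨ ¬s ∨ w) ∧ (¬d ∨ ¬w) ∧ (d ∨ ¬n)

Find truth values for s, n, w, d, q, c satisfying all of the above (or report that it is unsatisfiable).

UNSATISFIABLE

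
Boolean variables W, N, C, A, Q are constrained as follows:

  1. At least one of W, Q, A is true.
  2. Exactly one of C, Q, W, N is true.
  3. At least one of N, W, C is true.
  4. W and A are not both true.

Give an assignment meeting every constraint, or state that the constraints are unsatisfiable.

W: True; N: False; C: False; A: False; Q: False

  (1) {W, Q, A}: 1 true — at least one ✓
  (2) {C, Q, W, N}: 1 true — exactly one ✓
  (3) {N, W, C}: 1 true — at least one ✓
  (4) W=T, A=F — not both ✓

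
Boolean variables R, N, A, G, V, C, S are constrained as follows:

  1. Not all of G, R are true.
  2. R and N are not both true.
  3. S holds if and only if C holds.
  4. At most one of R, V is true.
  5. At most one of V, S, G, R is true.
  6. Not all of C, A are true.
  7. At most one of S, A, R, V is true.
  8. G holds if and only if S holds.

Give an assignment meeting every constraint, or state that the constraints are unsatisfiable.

R: False, N: False, A: False, G: False, V: False, C: False, S: False

  (1) {G, R}: 0/2 true — not all ✓
  (2) R=F, N=F — not both ✓
  (3) S=F, C=F — same ✓
  (4) {R, V}: 0 true — at most one ✓
  (5) {V, S, G, R}: 0 true — at most one ✓
  (6) {C, A}: 0/2 true — not all ✓
  (7) {S, A, R, V}: 0 true — at most one ✓
  (8) G=F, S=F — same ✓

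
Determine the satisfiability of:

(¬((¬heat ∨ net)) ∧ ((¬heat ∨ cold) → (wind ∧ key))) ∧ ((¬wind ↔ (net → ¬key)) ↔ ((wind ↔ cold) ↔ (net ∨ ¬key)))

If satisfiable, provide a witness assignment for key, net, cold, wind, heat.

key = False; net = False; cold = False; wind = False; heat = True

  ¬((¬heat ∨ net)) ∧ ((¬heat ∨ cold) → (wind ∧ key)) = True
    ¬((¬heat ∨ net)) = True
      ¬heat ∨ net = False
        ¬heat = False
    (¬heat ∨ cold) → (wind ∧ key) = True
      ¬heat ∨ cold = False
        ¬heat = False
      wind ∧ key = False
  (¬wind ↔ (net → ¬key)) ↔ ((wind ↔ cold) ↔ (net ∨ ¬key)) = True
    ¬wind ↔ (net → ¬key) = True
      ¬wind = True
      net → ¬key = True
        ¬key = True
    (wind ↔ cold) ↔ (net ∨ ¬key) = True
      wind ↔ cold = True
      net ∨ ¬key = True
        ¬key = True
Both conjuncts True, so the formula holds.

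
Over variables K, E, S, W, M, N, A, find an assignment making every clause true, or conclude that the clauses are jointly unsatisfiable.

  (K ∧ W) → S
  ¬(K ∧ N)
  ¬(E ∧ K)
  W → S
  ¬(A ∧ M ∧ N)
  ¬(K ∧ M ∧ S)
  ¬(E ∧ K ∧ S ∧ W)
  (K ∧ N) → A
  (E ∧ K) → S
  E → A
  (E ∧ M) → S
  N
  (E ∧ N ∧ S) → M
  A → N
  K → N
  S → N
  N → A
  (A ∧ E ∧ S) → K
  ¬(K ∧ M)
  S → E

K = False, E = False, S = False, W = False, M = False, N = True, A = True

Unit clause (N) forces N = True.
In (¬K ∨ ¬N) only ¬K is left, so K = False.
In (A ∨ ¬N) only A is left, so A = True.
In (¬A ∨ ¬M ∨ ¬N) only ¬M is left, so M = False.
Set E = False.
  then (E ∨ ¬S) forces S = False.
  then (S ∨ ¬W) forces W = False.
All clauses satisfied.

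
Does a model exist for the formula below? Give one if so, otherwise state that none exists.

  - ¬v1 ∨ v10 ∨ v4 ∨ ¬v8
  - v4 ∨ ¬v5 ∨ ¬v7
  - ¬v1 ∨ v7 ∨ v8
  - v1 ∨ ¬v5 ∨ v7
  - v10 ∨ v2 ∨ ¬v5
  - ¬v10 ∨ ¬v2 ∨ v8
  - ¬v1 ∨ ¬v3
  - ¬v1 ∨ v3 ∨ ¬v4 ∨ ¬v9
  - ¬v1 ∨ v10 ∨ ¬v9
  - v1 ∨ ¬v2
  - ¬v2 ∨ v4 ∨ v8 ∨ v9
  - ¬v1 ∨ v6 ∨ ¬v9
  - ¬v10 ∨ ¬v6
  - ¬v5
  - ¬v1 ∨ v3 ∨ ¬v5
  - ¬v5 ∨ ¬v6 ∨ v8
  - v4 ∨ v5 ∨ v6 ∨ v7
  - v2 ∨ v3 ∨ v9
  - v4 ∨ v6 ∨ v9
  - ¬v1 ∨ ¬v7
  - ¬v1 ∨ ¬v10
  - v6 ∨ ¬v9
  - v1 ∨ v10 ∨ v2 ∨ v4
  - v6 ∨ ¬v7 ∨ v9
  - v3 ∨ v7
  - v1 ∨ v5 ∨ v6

v1=F, v2=F, v3=F, v4=T, v5=F, v6=T, v7=T, v8=F, v9=T, v10=F

Unit clause (¬v5) forces v5 = False.
Set v1 = False.
  then (v1 ∨ ¬v2) forces v2 = False.
  then (v1 ∨ v5 ∨ v6) forces v6 = True.
  then (¬v10 ∨ ¬v6) forces v10 = False.
  then (v1 ∨ v10 ∨ v2 ∨ v4) forces v4 = True.
Set v3 = False.
  then (v2 ∨ v3 ∨ v9) forces v9 = True.
  then (v3 ∨ v7) forces v7 = True.
Set v8 = False.
All clauses satisfied.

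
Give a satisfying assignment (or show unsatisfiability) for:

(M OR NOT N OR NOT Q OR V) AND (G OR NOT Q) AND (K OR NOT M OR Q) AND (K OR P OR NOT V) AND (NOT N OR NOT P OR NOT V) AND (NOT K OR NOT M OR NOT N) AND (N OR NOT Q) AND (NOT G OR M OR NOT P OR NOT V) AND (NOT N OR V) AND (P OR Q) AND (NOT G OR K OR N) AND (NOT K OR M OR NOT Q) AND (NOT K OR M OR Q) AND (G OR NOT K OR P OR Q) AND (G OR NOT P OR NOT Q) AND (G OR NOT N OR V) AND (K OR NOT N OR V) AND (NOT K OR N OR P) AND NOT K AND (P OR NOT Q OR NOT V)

M = False, K = False, V = False, G = False, P = True, N = False, Q = False

Unit clause (NOT K) forces K = False.
Set M = False.
Set V = False.
  then (NOT N OR V) forces N = False.
  then (NOT G OR K OR N) forces G = False.
  then (G OR NOT Q) forces Q = False.
  then (P OR Q) forces P = True.
All clauses satisfied.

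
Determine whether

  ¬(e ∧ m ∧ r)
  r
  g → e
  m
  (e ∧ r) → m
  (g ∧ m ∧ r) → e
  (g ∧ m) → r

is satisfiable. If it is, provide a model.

r = True, e = False, m = True, g = False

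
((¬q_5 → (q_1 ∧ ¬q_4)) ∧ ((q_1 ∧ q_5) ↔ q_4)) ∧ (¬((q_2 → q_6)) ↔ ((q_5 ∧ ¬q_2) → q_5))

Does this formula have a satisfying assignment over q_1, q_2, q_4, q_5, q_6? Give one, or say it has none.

q_1 = True, q_2 = True, q_4 = False, q_5 = False, q_6 = False

  (¬q_5 → (q_1 ∧ ¬q_4)) ∧ ((q_1 ∧ q_5) ↔ q_4) = True
    ¬q_5 → (q_1 ∧ ¬q_4) = True
      ¬q_5 = True
      q_1 ∧ ¬q_4 = True
        ¬q_4 = True
    (q_1 ∧ q_5) ↔ q_4 = True
      q_1 ∧ q_5 = False
  ¬((q_2 → q_6)) ↔ ((q_5 ∧ ¬q_2) → q_5) = True
    ¬((q_2 → q_6)) = True
      q_2 → q_6 = False
    (q_5 ∧ ¬q_2) → q_5 = True
      q_5 ∧ ¬q_2 = False
        ¬q_2 = False
Both conjuncts True, so the formula holds.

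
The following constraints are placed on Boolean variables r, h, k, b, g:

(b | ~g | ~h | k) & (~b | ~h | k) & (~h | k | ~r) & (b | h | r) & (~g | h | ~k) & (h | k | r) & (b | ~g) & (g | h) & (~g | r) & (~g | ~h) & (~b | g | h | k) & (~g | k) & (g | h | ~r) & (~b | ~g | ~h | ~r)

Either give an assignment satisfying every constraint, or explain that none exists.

Set r = False.
  then (~g | r) forces g = False.
  then (g | h) forces h = True.
Set k = False.
  then (~b | ~h | k) forces b = False.
All clauses satisfied.

r=F, h=T, k=F, b=F, g=F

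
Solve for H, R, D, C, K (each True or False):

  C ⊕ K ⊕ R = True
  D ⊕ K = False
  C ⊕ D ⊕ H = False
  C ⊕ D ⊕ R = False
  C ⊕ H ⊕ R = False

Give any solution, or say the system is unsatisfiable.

UNSATISFIABLE

Adding constraints 1, 2, 4 mod 2: every variable appears an even number of times on the left, so the left side is 0.
But the right sides sum to 1 (mod 2). 0 ≠ 1 — the system is inconsistent.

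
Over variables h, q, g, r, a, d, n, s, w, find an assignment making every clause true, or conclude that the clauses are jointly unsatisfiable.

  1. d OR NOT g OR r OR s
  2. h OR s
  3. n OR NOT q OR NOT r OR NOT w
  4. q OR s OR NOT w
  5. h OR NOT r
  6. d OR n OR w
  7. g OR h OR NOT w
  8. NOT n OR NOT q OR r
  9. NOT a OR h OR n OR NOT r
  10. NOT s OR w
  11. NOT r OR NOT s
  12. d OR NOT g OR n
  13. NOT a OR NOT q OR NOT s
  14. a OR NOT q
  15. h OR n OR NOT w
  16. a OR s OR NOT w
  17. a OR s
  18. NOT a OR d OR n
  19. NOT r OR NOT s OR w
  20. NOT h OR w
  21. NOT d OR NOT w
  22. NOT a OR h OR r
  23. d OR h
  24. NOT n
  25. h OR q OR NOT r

h=T, q=F, g=F, r=F, a=F, d=F, n=F, s=T, w=T

Unit clause (NOT n) forces n = False.
Try h = False:
  (h OR s) forces s = True.
  (h OR NOT r) forces r = False.
  (NOT s OR w) forces w = True.
  clause (h OR n OR NOT w) is falsified — backtrack.
So h = True.
  then (NOT h OR w) forces w = True.
  then (NOT d OR NOT w) forces d = False.
  then (d OR NOT g OR n) forces g = False.
  then (NOT a OR d OR n) forces a = False.
  then (a OR NOT q) forces q = False.
  then (a OR s OR NOT w) forces s = True.
  then (NOT r OR NOT s) forces r = False.
All clauses satisfied.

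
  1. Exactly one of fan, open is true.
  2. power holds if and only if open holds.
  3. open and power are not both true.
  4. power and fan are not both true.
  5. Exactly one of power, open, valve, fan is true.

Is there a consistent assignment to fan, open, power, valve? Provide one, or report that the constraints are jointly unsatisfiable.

fan=T, open=F, power=F, valve=F

  (1) {fan, open}: 1 true — exactly one ✓
  (2) power=F, open=F — same ✓
  (3) open=F, power=F — not both ✓
  (4) power=F, fan=T — not both ✓
  (5) {power, open, valve, fan}: 1 true — exactly one ✓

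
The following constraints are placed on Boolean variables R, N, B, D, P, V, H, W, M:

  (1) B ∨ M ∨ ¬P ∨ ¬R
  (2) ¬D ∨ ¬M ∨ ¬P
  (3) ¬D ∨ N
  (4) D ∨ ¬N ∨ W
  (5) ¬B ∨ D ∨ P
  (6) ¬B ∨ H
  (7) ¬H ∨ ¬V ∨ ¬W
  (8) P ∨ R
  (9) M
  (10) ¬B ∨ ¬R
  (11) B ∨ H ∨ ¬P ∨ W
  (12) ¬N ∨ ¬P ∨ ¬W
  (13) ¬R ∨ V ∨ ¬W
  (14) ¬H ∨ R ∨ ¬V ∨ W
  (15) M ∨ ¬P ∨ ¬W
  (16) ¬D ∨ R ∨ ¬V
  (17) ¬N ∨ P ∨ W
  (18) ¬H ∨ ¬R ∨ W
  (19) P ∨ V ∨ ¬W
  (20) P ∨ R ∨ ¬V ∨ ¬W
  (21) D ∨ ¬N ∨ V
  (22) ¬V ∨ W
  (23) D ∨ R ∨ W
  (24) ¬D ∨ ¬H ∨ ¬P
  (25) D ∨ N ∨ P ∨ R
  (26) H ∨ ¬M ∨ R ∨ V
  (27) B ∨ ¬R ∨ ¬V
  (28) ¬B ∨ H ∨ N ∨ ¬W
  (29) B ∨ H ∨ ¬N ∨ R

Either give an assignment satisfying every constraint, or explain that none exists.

R: False; N: False; B: False; D: False; P: True; V: True; H: False; W: True; M: True

Unit clause (M) forces M = True.
Set R = False.
  then (P ∨ R) forces P = True.
  then (¬D ∨ ¬M ∨ ¬P) forces D = False.
  then (D ∨ R ∨ W) forces W = True.
  then (¬N ∨ ¬P ∨ ¬W) forces N = False.
Set B = False.
Set V = True.
  then (¬H ∨ ¬V ∨ ¬W) forces H = False.
All clauses satisfied.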